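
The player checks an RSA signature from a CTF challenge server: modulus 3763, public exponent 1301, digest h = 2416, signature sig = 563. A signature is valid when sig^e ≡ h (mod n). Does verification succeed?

fails

sig^1301 mod 3763 = 563
The recovered value 563 does not match the digest 2416.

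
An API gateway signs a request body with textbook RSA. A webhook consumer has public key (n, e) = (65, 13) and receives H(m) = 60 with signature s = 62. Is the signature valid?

invalid

s^2 ≡ 62^2 = 3844 ≡ 9
s^4 ≡ 9^2 = 81 ≡ 16
s^8 ≡ 16^2 = 256 ≡ 61
13 = 8 + 4 + 1, so s^13 ≡ 61·16·62 ≡ 62 (mod 65)
The recovered value 62 does not match the digest 60.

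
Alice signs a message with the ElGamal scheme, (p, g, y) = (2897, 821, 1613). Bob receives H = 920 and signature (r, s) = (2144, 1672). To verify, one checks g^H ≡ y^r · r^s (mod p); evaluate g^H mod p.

1184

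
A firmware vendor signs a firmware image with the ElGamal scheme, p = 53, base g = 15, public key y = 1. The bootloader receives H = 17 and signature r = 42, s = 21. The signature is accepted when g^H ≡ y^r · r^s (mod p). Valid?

Left side g^H mod p:
15^17 mod 53 = 10
Right side y^r · r^s mod p:
1^42 mod 53 = 1
42^21 mod 53 = 10
1·10 = 10 ≡ 10 (mod 53)
10 ≡ 10 (mod 53), so the signature is genuine.

yes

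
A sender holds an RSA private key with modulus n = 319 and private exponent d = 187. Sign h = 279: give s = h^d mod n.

159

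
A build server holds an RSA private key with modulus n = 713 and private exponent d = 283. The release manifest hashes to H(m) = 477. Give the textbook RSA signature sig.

(H(m))^2 ≡ 477^2 = 227529 ≡ 82
(H(m))^4 ≡ 82^2 = 6724 ≡ 307
(H(m))^8 ≡ 307^2 = 94249 ≡ 133
(H(m))^16 ≡ 133^2 = 17689 ≡ 577
(H(m))^32 ≡ 577^2 = 332929 ≡ 671
(H(m))^64 ≡ 671^2 = 450241 ≡ 338
(H(m))^128 ≡ 338^2 = 114244 ≡ 164
(H(m))^256 ≡ 164^2 = 26896 ≡ 515
283 = 256 + 16 + 8 + 2 + 1, so (H(m))^283 ≡ 515·577·133·82·477 ≡ 327 (mod 713)

327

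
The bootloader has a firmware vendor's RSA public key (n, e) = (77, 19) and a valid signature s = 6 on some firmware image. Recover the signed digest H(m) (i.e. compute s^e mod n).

s^2 ≡ 6^2 = 36
s^4 ≡ 36^2 = 1296 ≡ 64
s^8 ≡ 64^2 = 4096 ≡ 15
s^16 ≡ 15^2 = 225 ≡ 71
19 = 16 + 2 + 1, so s^19 ≡ 71·36·6 ≡ 13 (mod 77)

13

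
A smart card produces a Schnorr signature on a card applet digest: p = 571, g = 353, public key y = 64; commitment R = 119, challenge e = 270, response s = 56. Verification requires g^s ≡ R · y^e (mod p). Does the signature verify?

does not verify

g^s mod p:
353^2 = 124609 ≡ 131
353^4 ≡ 131^2 = 17161 ≡ 31
353^8 ≡ 31^2 = 961 ≡ 390
353^16 ≡ 390^2 = 152100 ≡ 214
353^32 ≡ 214^2 = 45796 ≡ 116
56 = 32 + 16 + 8, so 353^56 ≡ 116·214·390 ≡ 55 (mod 571)
R · y^e mod p:
64^2 = 4096 ≡ 99
64^4 ≡ 99^2 = 9801 ≡ 94
64^8 ≡ 94^2 = 8836 ≡ 271
64^16 ≡ 271^2 = 73441 ≡ 353
64^32 ≡ 353^2 = 124609 ≡ 131
64^64 ≡ 131^2 = 17161 ≡ 31
64^128 ≡ 31^2 = 961 ≡ 390
64^256 ≡ 390^2 = 152100 ≡ 214
270 = 256 + 8 + 4 + 2, so 64^270 ≡ 214·271·94·99 ≡ 94 (mod 571)
119·94 = 11186 ≡ 337 (mod 571)
55 ≠ 337; the check fails.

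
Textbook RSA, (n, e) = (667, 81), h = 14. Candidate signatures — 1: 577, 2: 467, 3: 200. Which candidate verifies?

Candidate 1: Squares mod 667: 577^1≡577, 577^2≡96, 577^4≡545, 577^8≡210, 577^16≡78, 577^32≡81, 577^64≡558; 81 = 64 + 16 + 1, so 577^81 ≡ 558·78·577 ≡ 131 (mod 667)
Candidate 2: Squares mod 667: 467^1≡467, 467^2≡647, 467^4≡400, 467^8≡587, 467^16≡397, 467^32≡197, 467^64≡123; 81 = 64 + 16 + 1, so 467^81 ≡ 123·397·467 ≡ 14 (mod 667)
  → matches h = 14
Candidate 3: Squares mod 667: 200^1≡200, 200^2≡647, 200^4≡400, 200^8≡587, 200^16≡397, 200^32≡197, 200^64≡123; 81 = 64 + 16 + 1, so 200^81 ≡ 123·397·200 ≡ 653 (mod 667)

2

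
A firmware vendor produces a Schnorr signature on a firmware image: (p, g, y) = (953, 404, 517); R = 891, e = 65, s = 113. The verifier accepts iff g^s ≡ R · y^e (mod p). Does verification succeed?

g^s mod p:
404^2 = 163216 ≡ 253
404^4 ≡ 253^2 = 64009 ≡ 158
404^8 ≡ 158^2 = 24964 ≡ 186
404^16 ≡ 186^2 = 34596 ≡ 288
404^32 ≡ 288^2 = 82944 ≡ 33
404^64 ≡ 33^2 = 1089 ≡ 136
113 = 64 + 32 + 16 + 1, so 404^113 ≡ 136·33·288·404 ≡ 3 (mod 953)
R · y^e mod p:
517^2 = 267289 ≡ 449
517^4 ≡ 449^2 = 201601 ≡ 518
517^8 ≡ 518^2 = 268324 ≡ 531
517^16 ≡ 531^2 = 281961 ≡ 826
517^32 ≡ 826^2 = 682276 ≡ 881
517^64 ≡ 881^2 = 776161 ≡ 419
65 = 64 + 1, so 517^65 ≡ 419·517 ≡ 292 (mod 953)
891·292 = 260172 ≡ 3 (mod 953)
3 ≡ 3 (mod 953); signature holds.

passes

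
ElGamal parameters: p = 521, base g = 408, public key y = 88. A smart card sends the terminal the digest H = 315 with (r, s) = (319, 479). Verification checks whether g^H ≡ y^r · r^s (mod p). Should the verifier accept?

accept

Left side g^H mod p:
408^2 = 166464 ≡ 265
408^4 ≡ 265^2 = 70225 ≡ 411
408^8 ≡ 411^2 = 168921 ≡ 117
408^16 ≡ 117^2 = 13689 ≡ 143
408^32 ≡ 143^2 = 20449 ≡ 130
408^64 ≡ 130^2 = 16900 ≡ 228
408^128 ≡ 228^2 = 51984 ≡ 405
408^256 ≡ 405^2 = 164025 ≡ 431
315 = 256 + 32 + 16 + 8 + 2 + 1, so 408^315 ≡ 431·130·143·117·265·408 ≡ 52 (mod 521)
Right side y^r · r^s mod p:
88^2 = 7744 ≡ 450
88^4 ≡ 450^2 = 202500 ≡ 352
88^8 ≡ 352^2 = 123904 ≡ 427
88^16 ≡ 427^2 = 182329 ≡ 500
88^32 ≡ 500^2 = 250000 ≡ 441
88^64 ≡ 441^2 = 194481 ≡ 148
88^128 ≡ 148^2 = 21904 ≡ 22
88^256 ≡ 22^2 = 484
319 = 256 + 32 + 16 + 8 + 4 + 2 + 1, so 88^319 ≡ 484·441·500·427·352·450·88 ≡ 293 (mod 521)
319^2 = 101761 ≡ 166
319^4 ≡ 166^2 = 27556 ≡ 464
319^8 ≡ 464^2 = 215296 ≡ 123
319^16 ≡ 123^2 = 15129 ≡ 20
319^32 ≡ 20^2 = 400
319^64 ≡ 400^2 = 160000 ≡ 53
319^128 ≡ 53^2 = 2809 ≡ 204
319^256 ≡ 204^2 = 41616 ≡ 457
479 = 256 + 128 + 64 + 16 + 8 + 4 + 2 + 1, so 319^479 ≡ 457·204·53·20·123·464·166·319 ≡ 210 (mod 521)
293·210 = 61530 ≡ 52 (mod 521)
52 ≡ 52 (mod 521), so the signature is genuine.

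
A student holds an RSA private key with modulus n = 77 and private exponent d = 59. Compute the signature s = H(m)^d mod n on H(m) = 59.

47

(H(m))^2 ≡ 59^2 = 3481 ≡ 16
(H(m))^4 ≡ 16^2 = 256 ≡ 25
(H(m))^8 ≡ 25^2 = 625 ≡ 9
(H(m))^16 ≡ 9^2 = 81 ≡ 4
(H(m))^32 ≡ 4^2 = 16
59 = 32 + 16 + 8 + 2 + 1, so (H(m))^59 ≡ 16·4·9·16·59 ≡ 47 (mod 77)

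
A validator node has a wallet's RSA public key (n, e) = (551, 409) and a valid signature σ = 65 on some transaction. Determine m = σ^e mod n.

σ^2 ≡ 65^2 = 4225 ≡ 368
σ^4 ≡ 368^2 = 135424 ≡ 429
σ^8 ≡ 429^2 = 184041 ≡ 7
σ^16 ≡ 7^2 = 49
σ^32 ≡ 49^2 = 2401 ≡ 197
σ^64 ≡ 197^2 = 38809 ≡ 239
σ^128 ≡ 239^2 = 57121 ≡ 368
σ^256 ≡ 368^2 = 135424 ≡ 429
409 = 256 + 128 + 16 + 8 + 1, so σ^409 ≡ 429·368·49·7·65 ≡ 198 (mod 551)

198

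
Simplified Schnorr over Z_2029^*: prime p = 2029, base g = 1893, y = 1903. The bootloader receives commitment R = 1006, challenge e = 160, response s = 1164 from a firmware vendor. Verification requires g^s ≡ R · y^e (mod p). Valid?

g^s mod p:
1893^2 = 3583449 ≡ 235
1893^4 ≡ 235^2 = 55225 ≡ 442
1893^8 ≡ 442^2 = 195364 ≡ 580
1893^16 ≡ 580^2 = 336400 ≡ 1615
1893^32 ≡ 1615^2 = 2608225 ≡ 960
1893^64 ≡ 960^2 = 921600 ≡ 434
1893^128 ≡ 434^2 = 188356 ≡ 1688
1893^256 ≡ 1688^2 = 2849344 ≡ 628
1893^512 ≡ 628^2 = 394384 ≡ 758
1893^1024 ≡ 758^2 = 574564 ≡ 357
1164 = 1024 + 128 + 8 + 4, so 1893^1164 ≡ 357·1688·580·442 ≡ 89 (mod 2029)
R · y^e mod p:
1903^2 = 3621409 ≡ 1673
1903^4 ≡ 1673^2 = 2798929 ≡ 938
1903^8 ≡ 938^2 = 879844 ≡ 1287
1903^16 ≡ 1287^2 = 1656369 ≡ 705
1903^32 ≡ 705^2 = 497025 ≡ 1949
1903^64 ≡ 1949^2 = 3798601 ≡ 313
1903^128 ≡ 313^2 = 97969 ≡ 577
160 = 128 + 32, so 1903^160 ≡ 577·1949 ≡ 507 (mod 2029)
1006·507 = 510042 ≡ 763 (mod 2029)
89 ≠ 763; the check fails.

no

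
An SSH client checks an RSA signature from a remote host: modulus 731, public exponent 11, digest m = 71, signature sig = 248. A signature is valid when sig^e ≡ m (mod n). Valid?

yes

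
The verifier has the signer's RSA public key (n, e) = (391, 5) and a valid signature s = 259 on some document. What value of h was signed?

140

Squares mod 391: s^1≡259, s^2≡220, s^4≡307
5 = 4 + 1, so s^5 ≡ 307·259 ≡ 140 (mod 391)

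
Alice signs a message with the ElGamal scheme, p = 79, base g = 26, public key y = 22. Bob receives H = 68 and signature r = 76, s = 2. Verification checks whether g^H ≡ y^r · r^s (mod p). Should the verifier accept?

Left side g^H mod p:
26^2 = 676 ≡ 44
26^4 ≡ 44^2 = 1936 ≡ 40
26^8 ≡ 40^2 = 1600 ≡ 20
26^16 ≡ 20^2 = 400 ≡ 5
26^32 ≡ 5^2 = 25
26^64 ≡ 25^2 = 625 ≡ 72
68 = 64 + 4, so 26^68 ≡ 72·40 ≡ 36 (mod 79)
Right side y^r · r^s mod p:
22^2 = 484 ≡ 10
22^4 ≡ 10^2 = 100 ≡ 21
22^8 ≡ 21^2 = 441 ≡ 46
22^16 ≡ 46^2 = 2116 ≡ 62
22^32 ≡ 62^2 = 3844 ≡ 52
22^64 ≡ 52^2 = 2704 ≡ 18
76 = 64 + 8 + 4, so 22^76 ≡ 18·46·21 ≡ 8 (mod 79)
76^2 = 5776 ≡ 9
8·9 = 72 ≡ 72 (mod 79)
36 ≠ 72, so verification fails.

reject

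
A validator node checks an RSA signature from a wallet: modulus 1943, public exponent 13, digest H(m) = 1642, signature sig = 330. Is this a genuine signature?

forged

sig^2 ≡ 330^2 = 108900 ≡ 92
sig^4 ≡ 92^2 = 8464 ≡ 692
sig^8 ≡ 692^2 = 478864 ≡ 886
13 = 8 + 4 + 1, so sig^13 ≡ 886·692·330 ≡ 427 (mod 1943)
sig^13 mod 1943 = 427, but H(m) = 1642.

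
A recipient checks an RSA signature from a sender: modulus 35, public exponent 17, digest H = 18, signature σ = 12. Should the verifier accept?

Squares mod 35: σ^1≡12, σ^2≡4, σ^4≡16, σ^8≡11, σ^16≡16
17 = 16 + 1, so σ^17 ≡ 16·12 ≡ 17 (mod 35)
17 ≠ 18, so verification fails.

reject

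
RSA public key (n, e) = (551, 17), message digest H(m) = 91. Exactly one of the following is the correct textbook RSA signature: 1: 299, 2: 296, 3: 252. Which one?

1

Candidate 1: Squares mod 551: 299^1≡299, 299^2≡139, 299^4≡36, 299^8≡194, 299^16≡168; 17 = 16 + 1, so 299^17 ≡ 168·299 ≡ 91 (mod 551)
  → matches H(m) = 91
Candidate 2: Squares mod 551: 296^1≡296, 296^2≡7, 296^4≡49, 296^8≡197, 296^16≡239; 17 = 16 + 1, so 296^17 ≡ 239·296 ≡ 216 (mod 551)
Candidate 3: Squares mod 551: 252^1≡252, 252^2≡139, 252^4≡36, 252^8≡194, 252^16≡168; 17 = 16 + 1, so 252^17 ≡ 168·252 ≡ 460 (mod 551)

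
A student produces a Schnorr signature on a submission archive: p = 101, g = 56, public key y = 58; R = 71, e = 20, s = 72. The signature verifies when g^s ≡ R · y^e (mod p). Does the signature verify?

does not verify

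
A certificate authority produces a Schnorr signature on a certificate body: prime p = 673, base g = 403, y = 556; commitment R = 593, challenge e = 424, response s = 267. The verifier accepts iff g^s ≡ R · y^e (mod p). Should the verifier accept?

accept

g^s mod p:
403^2 = 162409 ≡ 216
403^4 ≡ 216^2 = 46656 ≡ 219
403^8 ≡ 219^2 = 47961 ≡ 178
403^16 ≡ 178^2 = 31684 ≡ 53
403^32 ≡ 53^2 = 2809 ≡ 117
403^64 ≡ 117^2 = 13689 ≡ 229
403^128 ≡ 229^2 = 52441 ≡ 620
403^256 ≡ 620^2 = 384400 ≡ 117
267 = 256 + 8 + 2 + 1, so 403^267 ≡ 117·178·216·403 ≡ 202 (mod 673)
R · y^e mod p:
556^2 = 309136 ≡ 229
556^4 ≡ 229^2 = 52441 ≡ 620
556^8 ≡ 620^2 = 384400 ≡ 117
556^16 ≡ 117^2 = 13689 ≡ 229
556^32 ≡ 229^2 = 52441 ≡ 620
556^64 ≡ 620^2 = 384400 ≡ 117
556^128 ≡ 117^2 = 13689 ≡ 229
556^256 ≡ 229^2 = 52441 ≡ 620
424 = 256 + 128 + 32 + 8, so 556^424 ≡ 620·229·620·117 ≡ 620 (mod 673)
593·620 = 367660 ≡ 202 (mod 673)
202 ≡ 202 (mod 673); signature holds.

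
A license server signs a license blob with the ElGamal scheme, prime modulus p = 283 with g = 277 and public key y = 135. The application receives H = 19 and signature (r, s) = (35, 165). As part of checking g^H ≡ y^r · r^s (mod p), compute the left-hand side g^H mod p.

183

277^2 = 76729 ≡ 36
277^4 ≡ 36^2 = 1296 ≡ 164
277^8 ≡ 164^2 = 26896 ≡ 11
277^16 ≡ 11^2 = 121
19 = 16 + 2 + 1, so 277^19 ≡ 121·36·277 ≡ 183 (mod 283)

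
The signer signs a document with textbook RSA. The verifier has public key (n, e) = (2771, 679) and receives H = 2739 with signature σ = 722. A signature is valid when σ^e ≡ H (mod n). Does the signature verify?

Squares mod 2771: σ^1≡722, σ^2≡336, σ^4≡2056, σ^8≡1361, σ^16≡1293, σ^32≡936, σ^64≡460, σ^128≡1004, σ^256≡2143, σ^512≡902
679 = 512 + 128 + 32 + 4 + 2 + 1, so σ^679 ≡ 902·1004·936·2056·336·722 ≡ 32 (mod 2771)
The recovered value 32 does not match the digest 2739.

does not verify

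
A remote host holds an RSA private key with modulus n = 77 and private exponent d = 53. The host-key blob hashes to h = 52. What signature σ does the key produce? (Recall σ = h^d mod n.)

h^2 ≡ 52^2 = 2704 ≡ 9
h^4 ≡ 9^2 = 81 ≡ 4
h^8 ≡ 4^2 = 16
h^16 ≡ 16^2 = 256 ≡ 25
h^32 ≡ 25^2 = 625 ≡ 9
53 = 32 + 16 + 4 + 1, so h^53 ≡ 9·25·4·52 ≡ 61 (mod 77)

61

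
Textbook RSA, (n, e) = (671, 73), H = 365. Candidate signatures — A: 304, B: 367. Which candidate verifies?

A

Candidate A: Squares mod 671: 304^1≡304, 304^2≡489, 304^4≡245, 304^8≡306, 304^16≡367, 304^32≡489, 304^64≡245; 73 = 64 + 8 + 1, so 304^73 ≡ 245·306·304 ≡ 365 (mod 671)
  → matches H = 365
Candidate B: Squares mod 671: 367^1≡367, 367^2≡489, 367^4≡245, 367^8≡306, 367^16≡367, 367^32≡489, 367^64≡245; 73 = 64 + 8 + 1, so 367^73 ≡ 245·306·367 ≡ 306 (mod 671)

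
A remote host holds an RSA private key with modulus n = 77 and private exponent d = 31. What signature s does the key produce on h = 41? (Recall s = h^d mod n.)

41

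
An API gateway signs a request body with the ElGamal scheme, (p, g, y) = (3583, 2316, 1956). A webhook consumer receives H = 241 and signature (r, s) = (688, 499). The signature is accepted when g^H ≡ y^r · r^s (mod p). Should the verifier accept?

Left side g^H mod p:
2316^2 = 5363856 ≡ 105
2316^4 ≡ 105^2 = 11025 ≡ 276
2316^8 ≡ 276^2 = 76176 ≡ 933
2316^16 ≡ 933^2 = 870489 ≡ 3403
2316^32 ≡ 3403^2 = 11580409 ≡ 153
2316^64 ≡ 153^2 = 23409 ≡ 1911
2316^128 ≡ 1911^2 = 3651921 ≡ 844
241 = 128 + 64 + 32 + 16 + 1, so 2316^241 ≡ 844·1911·153·3403·2316 ≡ 163 (mod 3583)
Right side y^r · r^s mod p:
1956^2 = 3825936 ≡ 2875
1956^4 ≡ 2875^2 = 8265625 ≡ 3227
1956^8 ≡ 3227^2 = 10413529 ≡ 1331
1956^16 ≡ 1331^2 = 1771561 ≡ 1559
1956^32 ≡ 1559^2 = 2430481 ≡ 1207
1956^64 ≡ 1207^2 = 1456849 ≡ 2151
1956^128 ≡ 2151^2 = 4626801 ≡ 1148
1956^256 ≡ 1148^2 = 1317904 ≡ 2943
1956^512 ≡ 2943^2 = 8661249 ≡ 1138
688 = 512 + 128 + 32 + 16, so 1956^688 ≡ 1138·1148·1207·1559 ≡ 3137 (mod 3583)
688^2 = 473344 ≡ 388
688^4 ≡ 388^2 = 150544 ≡ 58
688^8 ≡ 58^2 = 3364
688^16 ≡ 3364^2 = 11316496 ≡ 1382
688^32 ≡ 1382^2 = 1909924 ≡ 185
688^64 ≡ 185^2 = 34225 ≡ 1978
688^128 ≡ 1978^2 = 3912484 ≡ 3431
688^256 ≡ 3431^2 = 11771761 ≡ 1606
499 = 256 + 128 + 64 + 32 + 16 + 2 + 1, so 688^499 ≡ 1606·3431·1978·185·1382·388·688 ≡ 1759 (mod 3583)
3137·1759 = 5517983 ≡ 163 (mod 3583)
163 ≡ 163 (mod 3583), so the signature is genuine.

accept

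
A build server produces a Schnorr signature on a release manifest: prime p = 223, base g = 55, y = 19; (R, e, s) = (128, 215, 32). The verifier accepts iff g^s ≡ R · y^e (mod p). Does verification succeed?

passes

g^s mod p:
55^2 = 3025 ≡ 126
55^4 ≡ 126^2 = 15876 ≡ 43
55^8 ≡ 43^2 = 1849 ≡ 65
55^16 ≡ 65^2 = 4225 ≡ 211
55^32 ≡ 211^2 = 44521 ≡ 144
R · y^e mod p:
19^2 = 361 ≡ 138
19^4 ≡ 138^2 = 19044 ≡ 89
19^8 ≡ 89^2 = 7921 ≡ 116
19^16 ≡ 116^2 = 13456 ≡ 76
19^32 ≡ 76^2 = 5776 ≡ 201
19^64 ≡ 201^2 = 40401 ≡ 38
19^128 ≡ 38^2 = 1444 ≡ 106
215 = 128 + 64 + 16 + 4 + 2 + 1, so 19^215 ≡ 106·38·76·89·138·19 ≡ 29 (mod 223)
128·29 = 3712 ≡ 144 (mod 223)
144 ≡ 144 (mod 223); signature holds.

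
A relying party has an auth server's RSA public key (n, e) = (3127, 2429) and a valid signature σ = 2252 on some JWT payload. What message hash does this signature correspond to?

σ^2 ≡ 2252^2 = 5071504 ≡ 2637
σ^4 ≡ 2637^2 = 6953769 ≡ 2448
σ^8 ≡ 2448^2 = 5992704 ≡ 1372
σ^16 ≡ 1372^2 = 1882384 ≡ 3057
σ^32 ≡ 3057^2 = 9345249 ≡ 1773
σ^64 ≡ 1773^2 = 3143529 ≡ 894
σ^128 ≡ 894^2 = 799236 ≡ 1851
σ^256 ≡ 1851^2 = 3426201 ≡ 2136
σ^512 ≡ 2136^2 = 4562496 ≡ 203
σ^1024 ≡ 203^2 = 41209 ≡ 558
σ^2048 ≡ 558^2 = 311364 ≡ 1791
2429 = 2048 + 256 + 64 + 32 + 16 + 8 + 4 + 1, so σ^2429 ≡ 1791·2136·894·1773·3057·1372·2448·2252 ≡ 2636 (mod 3127)

2636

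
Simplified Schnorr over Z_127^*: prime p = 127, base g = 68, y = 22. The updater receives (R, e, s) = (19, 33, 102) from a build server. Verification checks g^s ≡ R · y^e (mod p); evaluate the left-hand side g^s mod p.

68^2 = 4624 ≡ 52
68^4 ≡ 52^2 = 2704 ≡ 37
68^8 ≡ 37^2 = 1369 ≡ 99
68^16 ≡ 99^2 = 9801 ≡ 22
68^32 ≡ 22^2 = 484 ≡ 103
68^64 ≡ 103^2 = 10609 ≡ 68
102 = 64 + 32 + 4 + 2, so 68^102 ≡ 68·103·37·52 ≡ 107 (mod 127)

107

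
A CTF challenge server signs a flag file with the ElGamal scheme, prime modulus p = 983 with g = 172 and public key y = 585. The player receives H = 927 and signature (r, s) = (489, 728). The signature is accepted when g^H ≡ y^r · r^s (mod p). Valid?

Left side g^H mod p:
172^2 = 29584 ≡ 94
172^4 ≡ 94^2 = 8836 ≡ 972
172^8 ≡ 972^2 = 944784 ≡ 121
172^16 ≡ 121^2 = 14641 ≡ 879
172^32 ≡ 879^2 = 772641 ≡ 3
172^64 ≡ 3^2 = 9
172^128 ≡ 9^2 = 81
172^256 ≡ 81^2 = 6561 ≡ 663
172^512 ≡ 663^2 = 439569 ≡ 168
927 = 512 + 256 + 128 + 16 + 8 + 4 + 2 + 1, so 172^927 ≡ 168·663·81·879·121·972·94·172 ≡ 128 (mod 983)
Right side y^r · r^s mod p:
585^2 = 342225 ≡ 141
585^4 ≡ 141^2 = 19881 ≡ 221
585^8 ≡ 221^2 = 48841 ≡ 674
585^16 ≡ 674^2 = 454276 ≡ 130
585^32 ≡ 130^2 = 16900 ≡ 189
585^64 ≡ 189^2 = 35721 ≡ 333
585^128 ≡ 333^2 = 110889 ≡ 793
585^256 ≡ 793^2 = 628849 ≡ 712
489 = 256 + 128 + 64 + 32 + 8 + 1, so 585^489 ≡ 712·793·333·189·674·585 ≡ 739 (mod 983)
489^2 = 239121 ≡ 252
489^4 ≡ 252^2 = 63504 ≡ 592
489^8 ≡ 592^2 = 350464 ≡ 516
489^16 ≡ 516^2 = 266256 ≡ 846
489^32 ≡ 846^2 = 715716 ≡ 92
489^64 ≡ 92^2 = 8464 ≡ 600
489^128 ≡ 600^2 = 360000 ≡ 222
489^256 ≡ 222^2 = 49284 ≡ 134
489^512 ≡ 134^2 = 17956 ≡ 262
728 = 512 + 128 + 64 + 16 + 8, so 489^728 ≡ 262·222·600·846·516 ≡ 354 (mod 983)
739·354 = 261606 ≡ 128 (mod 983)
128 ≡ 128 (mod 983), so the signature is genuine.

yes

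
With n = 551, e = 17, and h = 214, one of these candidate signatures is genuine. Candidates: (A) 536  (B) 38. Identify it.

Candidate A: Squares mod 551: 536^1≡536, 536^2≡225, 536^4≡484, 536^8≡81, 536^16≡500; 17 = 16 + 1, so 536^17 ≡ 500·536 ≡ 214 (mod 551)
  → matches h = 214
Candidate B: Squares mod 551: 38^1≡38, 38^2≡342, 38^4≡152, 38^8≡513, 38^16≡342; 17 = 16 + 1, so 38^17 ≡ 342·38 ≡ 323 (mod 551)

A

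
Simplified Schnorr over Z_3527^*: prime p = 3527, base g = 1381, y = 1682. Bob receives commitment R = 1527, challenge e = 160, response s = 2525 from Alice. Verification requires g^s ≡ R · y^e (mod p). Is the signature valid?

invalid

g^s mod p:
1381^2 = 1907161 ≡ 2581
1381^4 ≡ 2581^2 = 6661561 ≡ 2585
1381^8 ≡ 2585^2 = 6682225 ≡ 2087
1381^16 ≡ 2087^2 = 4355569 ≡ 3251
1381^32 ≡ 3251^2 = 10569001 ≡ 2109
1381^64 ≡ 2109^2 = 4447881 ≡ 334
1381^128 ≡ 334^2 = 111556 ≡ 2219
1381^256 ≡ 2219^2 = 4923961 ≡ 269
1381^512 ≡ 269^2 = 72361 ≡ 1821
1381^1024 ≡ 1821^2 = 3316041 ≡ 661
1381^2048 ≡ 661^2 = 436921 ≡ 3100
2525 = 2048 + 256 + 128 + 64 + 16 + 8 + 4 + 1, so 1381^2525 ≡ 3100·269·2219·334·3251·2087·2585·1381 ≡ 3242 (mod 3527)
R · y^e mod p:
1682^2 = 2829124 ≡ 470
1682^4 ≡ 470^2 = 220900 ≡ 2226
1682^8 ≡ 2226^2 = 4955076 ≡ 3168
1682^16 ≡ 3168^2 = 10036224 ≡ 1909
1682^32 ≡ 1909^2 = 3644281 ≡ 890
1682^64 ≡ 890^2 = 792100 ≡ 2052
1682^128 ≡ 2052^2 = 4210704 ≡ 2993
160 = 128 + 32, so 1682^160 ≡ 2993·890 ≡ 885 (mod 3527)
1527·885 = 1351395 ≡ 554 (mod 3527)
3242 ≠ 554; the check fails.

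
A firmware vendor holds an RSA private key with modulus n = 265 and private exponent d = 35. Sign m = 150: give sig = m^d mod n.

130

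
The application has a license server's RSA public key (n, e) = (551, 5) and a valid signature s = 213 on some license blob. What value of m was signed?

530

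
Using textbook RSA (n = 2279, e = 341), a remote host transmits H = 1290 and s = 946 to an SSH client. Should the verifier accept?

reject

Squares mod 2279: s^1≡946, s^2≡1548, s^4≡1075, s^8≡172, s^16≡2236, s^32≡1849, s^64≡301, s^128≡1720, s^256≡258
341 = 256 + 64 + 16 + 4 + 1, so s^341 ≡ 258·301·2236·1075·946 ≡ 989 (mod 2279)
989 ≠ 1290, so verification fails.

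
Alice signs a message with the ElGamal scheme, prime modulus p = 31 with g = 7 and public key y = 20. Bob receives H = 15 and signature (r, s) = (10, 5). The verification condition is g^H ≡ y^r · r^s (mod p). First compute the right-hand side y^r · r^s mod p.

20^10 mod 31 = 5
10^5 mod 31 = 25
y^r · r^s ≡ 5·25 = 125 ≡ 1 (mod 31)

1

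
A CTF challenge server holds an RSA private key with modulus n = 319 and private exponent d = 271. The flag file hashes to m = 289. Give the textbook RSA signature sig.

m^2 ≡ 289^2 = 83521 ≡ 262
m^4 ≡ 262^2 = 68644 ≡ 59
m^8 ≡ 59^2 = 3481 ≡ 291
m^16 ≡ 291^2 = 84681 ≡ 146
m^32 ≡ 146^2 = 21316 ≡ 262
m^64 ≡ 262^2 = 68644 ≡ 59
m^128 ≡ 59^2 = 3481 ≡ 291
m^256 ≡ 291^2 = 84681 ≡ 146
271 = 256 + 8 + 4 + 2 + 1, so m^271 ≡ 146·291·59·262·289 ≡ 289 (mod 319)

289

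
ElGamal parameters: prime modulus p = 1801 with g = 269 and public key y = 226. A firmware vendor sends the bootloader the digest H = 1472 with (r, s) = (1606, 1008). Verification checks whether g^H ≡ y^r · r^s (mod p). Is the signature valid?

invalid

Left side g^H mod p:
269^2 = 72361 ≡ 321
269^4 ≡ 321^2 = 103041 ≡ 384
269^8 ≡ 384^2 = 147456 ≡ 1575
269^16 ≡ 1575^2 = 2480625 ≡ 648
269^32 ≡ 648^2 = 419904 ≡ 271
269^64 ≡ 271^2 = 73441 ≡ 1401
269^128 ≡ 1401^2 = 1962801 ≡ 1512
269^256 ≡ 1512^2 = 2286144 ≡ 675
269^512 ≡ 675^2 = 455625 ≡ 1773
269^1024 ≡ 1773^2 = 3143529 ≡ 784
1472 = 1024 + 256 + 128 + 64, so 269^1472 ≡ 784·675·1512·1401 ≡ 271 (mod 1801)
Right side y^r · r^s mod p:
226^2 = 51076 ≡ 648
226^4 ≡ 648^2 = 419904 ≡ 271
226^8 ≡ 271^2 = 73441 ≡ 1401
226^16 ≡ 1401^2 = 1962801 ≡ 1512
226^32 ≡ 1512^2 = 2286144 ≡ 675
226^64 ≡ 675^2 = 455625 ≡ 1773
226^128 ≡ 1773^2 = 3143529 ≡ 784
226^256 ≡ 784^2 = 614656 ≡ 515
226^512 ≡ 515^2 = 265225 ≡ 478
226^1024 ≡ 478^2 = 228484 ≡ 1558
1606 = 1024 + 512 + 64 + 4 + 2, so 226^1606 ≡ 1558·478·1773·271·648 ≡ 515 (mod 1801)
1606^2 = 2579236 ≡ 204
1606^4 ≡ 204^2 = 41616 ≡ 193
1606^8 ≡ 193^2 = 37249 ≡ 1229
1606^16 ≡ 1229^2 = 1510441 ≡ 1203
1606^32 ≡ 1203^2 = 1447209 ≡ 1006
1606^64 ≡ 1006^2 = 1012036 ≡ 1675
1606^128 ≡ 1675^2 = 2805625 ≡ 1468
1606^256 ≡ 1468^2 = 2155024 ≡ 1028
1606^512 ≡ 1028^2 = 1056784 ≡ 1398
1008 = 512 + 256 + 128 + 64 + 32 + 16, so 1606^1008 ≡ 1398·1028·1468·1675·1006·1203 ≡ 394 (mod 1801)
515·394 = 202910 ≡ 1198 (mod 1801)
271 ≠ 1198, so verification fails.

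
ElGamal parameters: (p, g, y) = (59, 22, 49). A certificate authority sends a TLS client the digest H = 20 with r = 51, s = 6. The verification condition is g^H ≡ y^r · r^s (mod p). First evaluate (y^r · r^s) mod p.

15

Squares mod 59: 49^1≡49, 49^2≡41, 49^4≡29, 49^8≡15, 49^16≡48, 49^32≡3
51 = 32 + 16 + 2 + 1, so 49^51 ≡ 3·48·41·49 ≡ 19 (mod 59)
Squares mod 59: 51^1≡51, 51^2≡5, 51^4≡25
6 = 4 + 2, so 51^6 ≡ 25·5 ≡ 7 (mod 59)
y^r · r^s ≡ 19·7 = 133 ≡ 15 (mod 59)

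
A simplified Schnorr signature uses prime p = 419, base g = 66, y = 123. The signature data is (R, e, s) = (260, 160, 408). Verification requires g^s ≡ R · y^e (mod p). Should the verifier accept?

accept

g^s mod p:
66^2 = 4356 ≡ 166
66^4 ≡ 166^2 = 27556 ≡ 321
66^8 ≡ 321^2 = 103041 ≡ 386
66^16 ≡ 386^2 = 148996 ≡ 251
66^32 ≡ 251^2 = 63001 ≡ 151
66^64 ≡ 151^2 = 22801 ≡ 175
66^128 ≡ 175^2 = 30625 ≡ 38
66^256 ≡ 38^2 = 1444 ≡ 187
408 = 256 + 128 + 16 + 8, so 66^408 ≡ 187·38·251·386 ≡ 27 (mod 419)
R · y^e mod p:
123^2 = 15129 ≡ 45
123^4 ≡ 45^2 = 2025 ≡ 349
123^8 ≡ 349^2 = 121801 ≡ 291
123^16 ≡ 291^2 = 84681 ≡ 43
123^32 ≡ 43^2 = 1849 ≡ 173
123^64 ≡ 173^2 = 29929 ≡ 180
123^128 ≡ 180^2 = 32400 ≡ 137
160 = 128 + 32, so 123^160 ≡ 137·173 ≡ 237 (mod 419)
260·237 = 61620 ≡ 27 (mod 419)
27 ≡ 27 (mod 419); signature holds.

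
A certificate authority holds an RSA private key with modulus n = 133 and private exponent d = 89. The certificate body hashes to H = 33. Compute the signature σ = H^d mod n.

H^2 ≡ 33^2 = 1089 ≡ 25
H^4 ≡ 25^2 = 625 ≡ 93
H^8 ≡ 93^2 = 8649 ≡ 4
H^16 ≡ 4^2 = 16
H^32 ≡ 16^2 = 256 ≡ 123
H^64 ≡ 123^2 = 15129 ≡ 100
89 = 64 + 16 + 8 + 1, so H^89 ≡ 100·16·4·33 ≡ 129 (mod 133)

129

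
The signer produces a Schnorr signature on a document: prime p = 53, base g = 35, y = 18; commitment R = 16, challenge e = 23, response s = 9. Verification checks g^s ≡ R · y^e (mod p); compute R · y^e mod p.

45

18^2 = 324 ≡ 6
18^4 ≡ 6^2 = 36
18^8 ≡ 36^2 = 1296 ≡ 24
18^16 ≡ 24^2 = 576 ≡ 46
23 = 16 + 4 + 2 + 1, so 18^23 ≡ 46·36·6·18 ≡ 26 (mod 53)
R · y^e ≡ 16·26 = 416 ≡ 45 (mod 53)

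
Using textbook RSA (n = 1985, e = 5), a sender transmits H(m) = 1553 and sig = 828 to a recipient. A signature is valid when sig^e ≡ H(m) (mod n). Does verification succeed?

passes

Squares mod 1985: sig^1≡828, sig^2≡759, sig^4≡431
5 = 4 + 1, so sig^5 ≡ 431·828 ≡ 1553 (mod 1985)
Since 1553 equals the digest 1553, verification succeeds.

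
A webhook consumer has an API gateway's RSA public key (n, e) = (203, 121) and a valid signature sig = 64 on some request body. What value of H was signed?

Squares mod 203: sig^1≡64, sig^2≡36, sig^4≡78, sig^8≡197, sig^16≡36, sig^32≡78, sig^64≡197
121 = 64 + 32 + 16 + 8 + 1, so sig^121 ≡ 197·78·36·197·64 ≡ 22 (mod 203)

22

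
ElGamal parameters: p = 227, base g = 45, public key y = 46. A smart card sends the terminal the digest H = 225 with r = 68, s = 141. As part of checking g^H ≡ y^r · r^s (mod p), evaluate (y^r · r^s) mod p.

111

46^2 = 2116 ≡ 73
46^4 ≡ 73^2 = 5329 ≡ 108
46^8 ≡ 108^2 = 11664 ≡ 87
46^16 ≡ 87^2 = 7569 ≡ 78
46^32 ≡ 78^2 = 6084 ≡ 182
46^64 ≡ 182^2 = 33124 ≡ 209
68 = 64 + 4, so 46^68 ≡ 209·108 ≡ 99 (mod 227)
68^2 = 4624 ≡ 84
68^4 ≡ 84^2 = 7056 ≡ 19
68^8 ≡ 19^2 = 361 ≡ 134
68^16 ≡ 134^2 = 17956 ≡ 23
68^32 ≡ 23^2 = 529 ≡ 75
68^64 ≡ 75^2 = 5625 ≡ 177
68^128 ≡ 177^2 = 31329 ≡ 3
141 = 128 + 8 + 4 + 1, so 68^141 ≡ 3·134·19·68 ≡ 8 (mod 227)
y^r · r^s ≡ 99·8 = 792 ≡ 111 (mod 227)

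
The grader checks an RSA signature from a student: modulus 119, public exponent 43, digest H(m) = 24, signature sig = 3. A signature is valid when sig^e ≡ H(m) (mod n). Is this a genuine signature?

genuine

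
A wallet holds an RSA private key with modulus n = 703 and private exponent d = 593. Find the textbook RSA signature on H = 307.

H^593 mod 703 = 545

545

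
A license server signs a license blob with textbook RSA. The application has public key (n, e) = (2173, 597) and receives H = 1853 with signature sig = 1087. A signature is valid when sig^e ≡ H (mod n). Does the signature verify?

verifies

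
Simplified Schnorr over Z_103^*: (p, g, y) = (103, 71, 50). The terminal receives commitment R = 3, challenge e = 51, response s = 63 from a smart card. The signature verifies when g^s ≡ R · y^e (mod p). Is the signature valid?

valid

g^s mod p:
71^2 = 5041 ≡ 97
71^4 ≡ 97^2 = 9409 ≡ 36
71^8 ≡ 36^2 = 1296 ≡ 60
71^16 ≡ 60^2 = 3600 ≡ 98
71^32 ≡ 98^2 = 9604 ≡ 25
63 = 32 + 16 + 8 + 4 + 2 + 1, so 71^63 ≡ 25·98·60·36·97·71 ≡ 3 (mod 103)
R · y^e mod p:
50^2 = 2500 ≡ 28
50^4 ≡ 28^2 = 784 ≡ 63
50^8 ≡ 63^2 = 3969 ≡ 55
50^16 ≡ 55^2 = 3025 ≡ 38
50^32 ≡ 38^2 = 1444 ≡ 2
51 = 32 + 16 + 2 + 1, so 50^51 ≡ 2·38·28·50 ≡ 1 (mod 103)
3·1 = 3 ≡ 3 (mod 103)
3 ≡ 3 (mod 103); signature holds.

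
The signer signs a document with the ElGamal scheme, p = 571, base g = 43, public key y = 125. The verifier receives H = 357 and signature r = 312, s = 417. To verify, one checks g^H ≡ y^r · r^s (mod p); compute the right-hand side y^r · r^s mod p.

257

Squares mod 571: 125^1≡125, 125^2≡208, 125^4≡439, 125^8≡294, 125^16≡215, 125^32≡545, 125^64≡105, 125^128≡176, 125^256≡142
312 = 256 + 32 + 16 + 8, so 125^312 ≡ 142·545·215·294 ≡ 377 (mod 571)
Squares mod 571: 312^1≡312, 312^2≡274, 312^4≡275, 312^8≡253, 312^16≡57, 312^32≡394, 312^64≡495, 312^128≡66, 312^256≡359
417 = 256 + 128 + 32 + 1, so 312^417 ≡ 359·66·394·312 ≡ 449 (mod 571)
y^r · r^s ≡ 377·449 = 169273 ≡ 257 (mod 571)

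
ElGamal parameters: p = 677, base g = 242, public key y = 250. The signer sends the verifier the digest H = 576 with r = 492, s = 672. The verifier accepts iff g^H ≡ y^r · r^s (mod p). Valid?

yes

Left side g^H mod p:
242^2 = 58564 ≡ 342
242^4 ≡ 342^2 = 116964 ≡ 520
242^8 ≡ 520^2 = 270400 ≡ 277
242^16 ≡ 277^2 = 76729 ≡ 228
242^32 ≡ 228^2 = 51984 ≡ 532
242^64 ≡ 532^2 = 283024 ≡ 38
242^128 ≡ 38^2 = 1444 ≡ 90
242^256 ≡ 90^2 = 8100 ≡ 653
242^512 ≡ 653^2 = 426409 ≡ 576
576 = 512 + 64, so 242^576 ≡ 576·38 ≡ 224 (mod 677)
Right side y^r · r^s mod p:
250^2 = 62500 ≡ 216
250^4 ≡ 216^2 = 46656 ≡ 620
250^8 ≡ 620^2 = 384400 ≡ 541
250^16 ≡ 541^2 = 292681 ≡ 217
250^32 ≡ 217^2 = 47089 ≡ 376
250^64 ≡ 376^2 = 141376 ≡ 560
250^128 ≡ 560^2 = 313600 ≡ 149
250^256 ≡ 149^2 = 22201 ≡ 537
492 = 256 + 128 + 64 + 32 + 8 + 4, so 250^492 ≡ 537·149·560·376·541·620 ≡ 544 (mod 677)
492^2 = 242064 ≡ 375
492^4 ≡ 375^2 = 140625 ≡ 486
492^8 ≡ 486^2 = 236196 ≡ 600
492^16 ≡ 600^2 = 360000 ≡ 513
492^32 ≡ 513^2 = 263169 ≡ 493
492^64 ≡ 493^2 = 243049 ≡ 6
492^128 ≡ 6^2 = 36
492^256 ≡ 36^2 = 1296 ≡ 619
492^512 ≡ 619^2 = 383161 ≡ 656
672 = 512 + 128 + 32, so 492^672 ≡ 656·36·493 ≡ 319 (mod 677)
544·319 = 173536 ≡ 224 (mod 677)
224 ≡ 224 (mod 677), so the signature is genuine.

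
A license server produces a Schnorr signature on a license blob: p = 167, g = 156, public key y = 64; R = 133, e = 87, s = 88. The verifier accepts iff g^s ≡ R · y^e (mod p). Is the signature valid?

g^s mod p:
156^2 = 24336 ≡ 121
156^4 ≡ 121^2 = 14641 ≡ 112
156^8 ≡ 112^2 = 12544 ≡ 19
156^16 ≡ 19^2 = 361 ≡ 27
156^32 ≡ 27^2 = 729 ≡ 61
156^64 ≡ 61^2 = 3721 ≡ 47
88 = 64 + 16 + 8, so 156^88 ≡ 47·27·19 ≡ 63 (mod 167)
R · y^e mod p:
64^2 = 4096 ≡ 88
64^4 ≡ 88^2 = 7744 ≡ 62
64^8 ≡ 62^2 = 3844 ≡ 3
64^16 ≡ 3^2 = 9
64^32 ≡ 9^2 = 81
64^64 ≡ 81^2 = 6561 ≡ 48
87 = 64 + 16 + 4 + 2 + 1, so 64^87 ≡ 48·9·62·88·64 ≡ 62 (mod 167)
133·62 = 8246 ≡ 63 (mod 167)
63 ≡ 63 (mod 167); signature holds.

valid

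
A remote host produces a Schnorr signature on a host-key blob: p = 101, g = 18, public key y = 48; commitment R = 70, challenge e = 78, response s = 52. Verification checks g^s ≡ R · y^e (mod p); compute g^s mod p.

80

18^2 = 324 ≡ 21
18^4 ≡ 21^2 = 441 ≡ 37
18^8 ≡ 37^2 = 1369 ≡ 56
18^16 ≡ 56^2 = 3136 ≡ 5
18^32 ≡ 5^2 = 25
52 = 32 + 16 + 4, so 18^52 ≡ 25·5·37 ≡ 80 (mod 101)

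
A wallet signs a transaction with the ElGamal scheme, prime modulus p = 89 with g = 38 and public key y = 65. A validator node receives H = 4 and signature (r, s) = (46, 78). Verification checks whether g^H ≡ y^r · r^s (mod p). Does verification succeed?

passes

Left side g^H mod p:
38^4 mod 89 = 44
Right side y^r · r^s mod p:
65^46 mod 89 = 47
46^78 mod 89 = 71
47·71 = 3337 ≡ 44 (mod 89)
44 ≡ 44 (mod 89), so the signature is genuine.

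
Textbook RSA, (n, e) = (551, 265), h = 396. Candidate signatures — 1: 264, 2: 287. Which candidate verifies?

1

Candidate 1: 264^2 = 69696 ≡ 270; 264^4 ≡ 270^2 = 72900 ≡ 168; 264^8 ≡ 168^2 = 28224 ≡ 123; 264^16 ≡ 123^2 = 15129 ≡ 252; 264^32 ≡ 252^2 = 63504 ≡ 139; 264^64 ≡ 139^2 = 19321 ≡ 36; 264^128 ≡ 36^2 = 1296 ≡ 194; 264^256 ≡ 194^2 = 37636 ≡ 168; 265 = 256 + 8 + 1, so 264^265 ≡ 168·123·264 ≡ 396 (mod 551)
  → matches h = 396
Candidate 2: 287^2 = 82369 ≡ 270; 287^4 ≡ 270^2 = 72900 ≡ 168; 287^8 ≡ 168^2 = 28224 ≡ 123; 287^16 ≡ 123^2 = 15129 ≡ 252; 287^32 ≡ 252^2 = 63504 ≡ 139; 287^64 ≡ 139^2 = 19321 ≡ 36; 287^128 ≡ 36^2 = 1296 ≡ 194; 287^256 ≡ 194^2 = 37636 ≡ 168; 265 = 256 + 8 + 1, so 287^265 ≡ 168·123·287 ≡ 155 (mod 551)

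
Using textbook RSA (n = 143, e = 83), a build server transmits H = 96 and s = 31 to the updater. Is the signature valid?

Squares mod 143: s^1≡31, s^2≡103, s^4≡27, s^8≡14, s^16≡53, s^32≡92, s^64≡27
83 = 64 + 16 + 2 + 1, so s^83 ≡ 27·53·103·31 ≡ 47 (mod 143)
The recovered value 47 does not match the digest 96.

invalid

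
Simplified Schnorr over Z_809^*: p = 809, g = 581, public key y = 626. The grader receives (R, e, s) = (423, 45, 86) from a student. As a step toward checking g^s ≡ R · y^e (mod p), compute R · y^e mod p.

626^2 = 391876 ≡ 320
626^4 ≡ 320^2 = 102400 ≡ 466
626^8 ≡ 466^2 = 217156 ≡ 344
626^16 ≡ 344^2 = 118336 ≡ 222
626^32 ≡ 222^2 = 49284 ≡ 744
45 = 32 + 8 + 4 + 1, so 626^45 ≡ 744·344·466·626 ≡ 653 (mod 809)
R · y^e ≡ 423·653 = 276219 ≡ 350 (mod 809)

350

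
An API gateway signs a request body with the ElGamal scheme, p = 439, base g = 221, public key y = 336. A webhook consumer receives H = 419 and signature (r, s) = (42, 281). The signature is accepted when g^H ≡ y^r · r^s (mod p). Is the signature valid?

valid

Left side g^H mod p:
221^2 = 48841 ≡ 112
221^4 ≡ 112^2 = 12544 ≡ 252
221^8 ≡ 252^2 = 63504 ≡ 288
221^16 ≡ 288^2 = 82944 ≡ 412
221^32 ≡ 412^2 = 169744 ≡ 290
221^64 ≡ 290^2 = 84100 ≡ 251
221^128 ≡ 251^2 = 63001 ≡ 224
221^256 ≡ 224^2 = 50176 ≡ 130
419 = 256 + 128 + 32 + 2 + 1, so 221^419 ≡ 130·224·290·112·221 ≡ 3 (mod 439)
Right side y^r · r^s mod p:
336^2 = 112896 ≡ 73
336^4 ≡ 73^2 = 5329 ≡ 61
336^8 ≡ 61^2 = 3721 ≡ 209
336^16 ≡ 209^2 = 43681 ≡ 220
336^32 ≡ 220^2 = 48400 ≡ 110
42 = 32 + 8 + 2, so 336^42 ≡ 110·209·73 ≡ 412 (mod 439)
42^2 = 1764 ≡ 8
42^4 ≡ 8^2 = 64
42^8 ≡ 64^2 = 4096 ≡ 145
42^16 ≡ 145^2 = 21025 ≡ 392
42^32 ≡ 392^2 = 153664 ≡ 14
42^64 ≡ 14^2 = 196
42^128 ≡ 196^2 = 38416 ≡ 223
42^256 ≡ 223^2 = 49729 ≡ 122
281 = 256 + 16 + 8 + 1, so 42^281 ≡ 122·392·145·42 ≡ 195 (mod 439)
412·195 = 80340 ≡ 3 (mod 439)
3 ≡ 3 (mod 439), so the signature is genuine.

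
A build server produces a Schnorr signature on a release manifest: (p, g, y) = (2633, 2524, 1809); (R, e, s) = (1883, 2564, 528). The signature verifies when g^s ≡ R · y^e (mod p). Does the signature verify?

g^s mod p:
Squares mod 2633: 2524^1≡2524, 2524^2≡1349, 2524^4≡398, 2524^8≡424, 2524^16≡732, 2524^32≡1325, 2524^64≡2047, 2524^128≡1106, 2524^256≡1524, 2524^512≡270
528 = 512 + 16, so 2524^528 ≡ 270·732 ≡ 165 (mod 2633)
R · y^e mod p:
Squares mod 2633: 1809^1≡1809, 1809^2≡2295, 1809^4≡1025, 1809^8≡58, 1809^16≡731, 1809^32≡2495, 1809^64≡613, 1809^128≡1883, 1809^256≡1671, 1809^512≡1261, 1809^1024≡2422, 1809^2048≡2393
2564 = 2048 + 512 + 4, so 1809^2564 ≡ 2393·1261·1025 ≡ 895 (mod 2633)
1883·895 = 1685285 ≡ 165 (mod 2633)
165 ≡ 165 (mod 2633); signature holds.

verifies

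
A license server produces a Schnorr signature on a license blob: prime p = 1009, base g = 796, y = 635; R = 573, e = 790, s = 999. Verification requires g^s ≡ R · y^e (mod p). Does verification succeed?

g^s mod p:
796^2 = 633616 ≡ 973
796^4 ≡ 973^2 = 946729 ≡ 287
796^8 ≡ 287^2 = 82369 ≡ 640
796^16 ≡ 640^2 = 409600 ≡ 955
796^32 ≡ 955^2 = 912025 ≡ 898
796^64 ≡ 898^2 = 806404 ≡ 213
796^128 ≡ 213^2 = 45369 ≡ 973
796^256 ≡ 973^2 = 946729 ≡ 287
796^512 ≡ 287^2 = 82369 ≡ 640
999 = 512 + 256 + 128 + 64 + 32 + 4 + 2 + 1, so 796^999 ≡ 640·287·973·213·898·287·973·796 ≡ 615 (mod 1009)
R · y^e mod p:
635^2 = 403225 ≡ 634
635^4 ≡ 634^2 = 401956 ≡ 374
635^8 ≡ 374^2 = 139876 ≡ 634
635^16 ≡ 634^2 = 401956 ≡ 374
635^32 ≡ 374^2 = 139876 ≡ 634
635^64 ≡ 634^2 = 401956 ≡ 374
635^128 ≡ 374^2 = 139876 ≡ 634
635^256 ≡ 634^2 = 401956 ≡ 374
635^512 ≡ 374^2 = 139876 ≡ 634
790 = 512 + 256 + 16 + 4 + 2, so 635^790 ≡ 634·374·374·374·634 ≡ 374 (mod 1009)
573·374 = 214302 ≡ 394 (mod 1009)
615 ≠ 394; the check fails.

fails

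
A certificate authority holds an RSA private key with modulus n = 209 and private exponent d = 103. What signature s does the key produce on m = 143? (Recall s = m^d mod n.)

165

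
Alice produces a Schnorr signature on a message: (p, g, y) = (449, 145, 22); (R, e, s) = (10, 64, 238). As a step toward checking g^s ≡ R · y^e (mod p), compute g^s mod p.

10

145^2 = 21025 ≡ 371
145^4 ≡ 371^2 = 137641 ≡ 247
145^8 ≡ 247^2 = 61009 ≡ 394
145^16 ≡ 394^2 = 155236 ≡ 331
145^32 ≡ 331^2 = 109561 ≡ 5
145^64 ≡ 5^2 = 25
145^128 ≡ 25^2 = 625 ≡ 176
238 = 128 + 64 + 32 + 8 + 4 + 2, so 145^238 ≡ 176·25·5·394·247·371 ≡ 10 (mod 449)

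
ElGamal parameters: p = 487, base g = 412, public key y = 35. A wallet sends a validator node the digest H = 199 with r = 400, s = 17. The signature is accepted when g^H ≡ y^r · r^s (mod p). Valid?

Left side g^H mod p:
Squares mod 487: 412^1≡412, 412^2≡268, 412^4≡235, 412^8≡194, 412^16≡137, 412^32≡263, 412^64≡15, 412^128≡225
199 = 128 + 64 + 4 + 2 + 1, so 412^199 ≡ 225·15·235·268·412 ≡ 36 (mod 487)
Right side y^r · r^s mod p:
Squares mod 487: 35^1≡35, 35^2≡251, 35^4≡178, 35^8≡29, 35^16≡354, 35^32≡157, 35^64≡299, 35^128≡280, 35^256≡480
400 = 256 + 128 + 16, so 35^400 ≡ 480·280·354 ≡ 135 (mod 487)
Squares mod 487: 400^1≡400, 400^2≡264, 400^4≡55, 400^8≡103, 400^16≡382
17 = 16 + 1, so 400^17 ≡ 382·400 ≡ 369 (mod 487)
135·369 = 49815 ≡ 141 (mod 487)
36 ≠ 141, so verification fails.

no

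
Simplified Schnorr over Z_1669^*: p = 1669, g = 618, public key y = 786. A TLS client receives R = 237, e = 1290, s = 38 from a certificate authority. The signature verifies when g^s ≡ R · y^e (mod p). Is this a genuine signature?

g^s mod p:
Squares mod 1669: 618^1≡618, 618^2≡1392, 618^4≡1624, 618^8≡356, 618^16≡1561, 618^32≡1650
38 = 32 + 4 + 2, so 618^38 ≡ 1650·1624·1392 ≡ 163 (mod 1669)
R · y^e mod p:
Squares mod 1669: 786^1≡786, 786^2≡266, 786^4≡658, 786^8≡693, 786^16≡1246, 786^32≡346, 786^64≡1217, 786^128≡686, 786^256≡1607, 786^512≡506, 786^1024≡679
1290 = 1024 + 256 + 8 + 2, so 786^1290 ≡ 679·1607·693·266 ≡ 1388 (mod 1669)
237·1388 = 328956 ≡ 163 (mod 1669)
163 ≡ 163 (mod 1669); signature holds.

genuine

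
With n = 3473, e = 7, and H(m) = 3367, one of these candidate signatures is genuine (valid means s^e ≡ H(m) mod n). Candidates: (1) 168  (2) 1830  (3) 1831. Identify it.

Candidate 1: Squares mod 3473: 168^1≡168, 168^2≡440, 168^4≡2585; 7 = 4 + 2 + 1, so 168^7 ≡ 2585·440·168 ≡ 2213 (mod 3473)
Candidate 2: Squares mod 3473: 1830^1≡1830, 1830^2≡928, 1830^4≡3353; 7 = 4 + 2 + 1, so 1830^7 ≡ 3353·928·1830 ≡ 3367 (mod 3473)
  → matches H(m) = 3367
Candidate 3: Squares mod 3473: 1831^1≡1831, 1831^2≡1116, 1831^4≡2122; 7 = 4 + 2 + 1, so 1831^7 ≡ 2122·1116·1831 ≡ 663 (mod 3473)

2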